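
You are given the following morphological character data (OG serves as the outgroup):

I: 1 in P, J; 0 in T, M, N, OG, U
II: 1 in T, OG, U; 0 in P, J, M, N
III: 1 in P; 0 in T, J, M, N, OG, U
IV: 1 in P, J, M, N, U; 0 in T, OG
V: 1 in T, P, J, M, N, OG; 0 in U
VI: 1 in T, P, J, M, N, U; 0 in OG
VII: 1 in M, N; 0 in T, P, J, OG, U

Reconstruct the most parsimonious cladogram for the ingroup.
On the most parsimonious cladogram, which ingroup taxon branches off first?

Character polarity is set by the outgroup: the derived state is whichever differs from the outgroup's state, so for II, V the derived state is '0', and for the remaining characters it is '1'.
Only J and P show the derived state '1' for I, supporting them as a clade.
II (derived state '0') is shared by J, M, N, and P — a synapomorphy uniting that clade.
III (derived state '1') is unique to P (autapomorphy; uninformative for grouping).
IV (derived state '1') is shared by J, M, N, P, and U — a synapomorphy uniting that clade.
V (derived state '0') is unique to U (autapomorphy; uninformative for grouping).
VI (derived state '1') is shared by all ingroup taxa — unites the whole ingroup.
Only M and N show the derived state '1' for VII, supporting them as a clade.
Most parsimonious ingroup topology: ((((J,P),(N,M)),U),T).
T is sister to the clade containing all other ingroup taxa, so it is the earliest-diverging (most basal) ingroup lineage.

T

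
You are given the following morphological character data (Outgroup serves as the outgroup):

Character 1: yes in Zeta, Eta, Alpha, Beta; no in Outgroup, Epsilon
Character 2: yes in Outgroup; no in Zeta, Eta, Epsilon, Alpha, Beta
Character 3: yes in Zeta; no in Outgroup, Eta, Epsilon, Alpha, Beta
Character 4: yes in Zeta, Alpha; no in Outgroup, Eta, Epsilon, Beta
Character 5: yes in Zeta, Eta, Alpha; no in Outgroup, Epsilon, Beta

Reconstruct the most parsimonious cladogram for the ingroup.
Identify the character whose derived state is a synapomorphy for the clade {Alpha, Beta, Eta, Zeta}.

Character polarity is set by the outgroup: the derived state is whichever differs from the outgroup's state, so for Character 2 the derived state is 'no', and for the remaining characters it is 'yes'.
Character 1 (derived state 'yes') is shared by Alpha, Beta, Eta, and Zeta — a synapomorphy uniting that clade.
Character 2 (derived state 'no') is shared by all ingroup taxa — unites the whole ingroup.
Character 3 (derived state 'yes') is unique to Zeta (autapomorphy; uninformative for grouping).
Character 4: derived state 'yes' in Alpha and Zeta only — synapomorphy for {Alpha, Zeta}.
Character 5 (derived state 'yes') is shared by Alpha, Eta, and Zeta — a synapomorphy uniting that clade.
Most parsimonious ingroup topology: ((((Zeta,Alpha),Eta),Beta),Epsilon).
The clade {Alpha, Beta, Eta, Zeta} is supported by Character 1: its derived state 'yes' occurs in exactly those taxa and in no other taxon (including the outgroup).

Character 1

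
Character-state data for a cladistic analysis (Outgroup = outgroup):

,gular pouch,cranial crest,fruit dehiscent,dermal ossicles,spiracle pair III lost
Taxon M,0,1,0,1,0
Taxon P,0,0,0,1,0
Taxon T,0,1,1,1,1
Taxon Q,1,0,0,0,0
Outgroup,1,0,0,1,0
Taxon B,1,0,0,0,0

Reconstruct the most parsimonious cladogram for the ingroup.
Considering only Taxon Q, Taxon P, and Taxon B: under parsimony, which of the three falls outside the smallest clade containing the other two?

Taxon P

Character polarity is set by the outgroup: the derived state is whichever differs from the outgroup's state, so for gular pouch, dermal ossicles the derived state is '0', and for the remaining characters it is '1'.
gular pouch: derived state '0' in Taxon M, Taxon P, and Taxon T only — synapomorphy for {Taxon M, Taxon P, Taxon T}.
cranial crest: derived state '1' in Taxon M and Taxon T only — synapomorphy for {Taxon M, Taxon T}.
fruit dehiscent: derived state '1' in Taxon T only — an autapomorphy, so it tells us nothing about relationships among taxa.
dermal ossicles: derived state '0' in Taxon B and Taxon Q only — synapomorphy for {Taxon B, Taxon Q}.
spiracle pair III lost (derived state '1') is unique to Taxon T (autapomorphy; uninformative for grouping).
Most parsimonious ingroup topology: ((Taxon Q,Taxon B),((Taxon M,Taxon T),Taxon P)).
Taxon Q and Taxon B share a more recent common ancestor with each other than either does with Taxon P, so Taxon P is the least closely related of the three.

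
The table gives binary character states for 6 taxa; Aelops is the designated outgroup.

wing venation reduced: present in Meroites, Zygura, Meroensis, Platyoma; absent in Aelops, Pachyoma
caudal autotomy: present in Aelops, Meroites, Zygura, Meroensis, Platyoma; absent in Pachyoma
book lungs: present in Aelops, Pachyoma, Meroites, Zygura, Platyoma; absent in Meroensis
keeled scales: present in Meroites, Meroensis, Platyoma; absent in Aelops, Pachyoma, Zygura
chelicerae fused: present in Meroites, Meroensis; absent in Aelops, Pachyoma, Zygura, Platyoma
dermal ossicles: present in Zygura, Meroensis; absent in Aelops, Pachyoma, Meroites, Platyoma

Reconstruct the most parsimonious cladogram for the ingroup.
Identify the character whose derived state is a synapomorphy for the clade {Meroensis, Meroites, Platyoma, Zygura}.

Character polarity is set by the outgroup: the derived state is whichever differs from the outgroup's state, so for caudal autotomy, book lungs the derived state is 'absent', and for the remaining characters it is 'present'.
wing venation reduced (derived state 'present') is shared by Meroensis, Meroites, Platyoma, and Zygura — a synapomorphy uniting that clade.
caudal autotomy: derived state 'absent' in Pachyoma only — an autapomorphy, so it tells us nothing about relationships among taxa.
book lungs: derived state 'absent' in Meroensis only — an autapomorphy, so it tells us nothing about relationships among taxa.
keeled scales (derived state 'present') is shared by Meroensis, Meroites, and Platyoma — a synapomorphy uniting that clade.
chelicerae fused (derived state 'present') is shared by Meroensis and Meroites — a synapomorphy uniting that clade.
dermal ossicles (state 'present') occurs in Meroensis and Zygura but conflicts with the nesting implied by the other characters — most parsimoniously interpreted as homoplasy.
Most parsimonious ingroup topology: (Pachyoma,(((Meroites,Meroensis),Platyoma),Zygura)).
The clade {Meroensis, Meroites, Platyoma, Zygura} is supported by wing venation reduced: its derived state 'present' occurs in exactly those taxa and in no other taxon (including the outgroup).

wing venation reduced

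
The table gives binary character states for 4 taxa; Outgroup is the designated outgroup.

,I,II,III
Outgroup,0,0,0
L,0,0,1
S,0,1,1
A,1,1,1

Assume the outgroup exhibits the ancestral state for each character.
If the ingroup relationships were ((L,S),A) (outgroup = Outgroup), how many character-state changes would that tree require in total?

Map each character onto ((L,S),A) (rooted by Outgroup) and count the minimum state changes it requires (Fitch parsimony):
I: 1; II: 2; III: 1.
Total tree length = 4.

4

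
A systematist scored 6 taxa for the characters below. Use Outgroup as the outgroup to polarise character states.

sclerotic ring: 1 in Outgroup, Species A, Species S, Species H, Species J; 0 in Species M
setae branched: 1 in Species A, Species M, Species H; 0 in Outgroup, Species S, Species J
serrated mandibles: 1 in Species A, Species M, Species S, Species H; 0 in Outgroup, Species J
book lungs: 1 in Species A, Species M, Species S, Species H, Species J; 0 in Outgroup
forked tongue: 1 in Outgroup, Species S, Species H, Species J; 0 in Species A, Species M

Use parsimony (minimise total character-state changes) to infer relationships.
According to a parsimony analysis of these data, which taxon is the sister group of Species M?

Character polarity is set by the outgroup: the derived state is whichever differs from the outgroup's state, so for sclerotic ring, forked tongue the derived state is '0', and for the remaining characters it is '1'.
sclerotic ring (derived state '0') is unique to Species M (autapomorphy; uninformative for grouping).
Only Species A, Species H, and Species M show the derived state '1' for setae branched, supporting them as a clade.
Only Species A, Species H, Species M, and Species S show the derived state '1' for serrated mandibles, supporting them as a clade.
book lungs (derived state '1') is shared by all ingroup taxa — unites the whole ingroup.
forked tongue: derived state '0' in Species A and Species M only — synapomorphy for {Species A, Species M}.
Most parsimonious ingroup topology: ((((Species A,Species M),Species H),Species S),Species J).
Species M and Species A form a cherry on this tree, so they are sister taxa.

Species A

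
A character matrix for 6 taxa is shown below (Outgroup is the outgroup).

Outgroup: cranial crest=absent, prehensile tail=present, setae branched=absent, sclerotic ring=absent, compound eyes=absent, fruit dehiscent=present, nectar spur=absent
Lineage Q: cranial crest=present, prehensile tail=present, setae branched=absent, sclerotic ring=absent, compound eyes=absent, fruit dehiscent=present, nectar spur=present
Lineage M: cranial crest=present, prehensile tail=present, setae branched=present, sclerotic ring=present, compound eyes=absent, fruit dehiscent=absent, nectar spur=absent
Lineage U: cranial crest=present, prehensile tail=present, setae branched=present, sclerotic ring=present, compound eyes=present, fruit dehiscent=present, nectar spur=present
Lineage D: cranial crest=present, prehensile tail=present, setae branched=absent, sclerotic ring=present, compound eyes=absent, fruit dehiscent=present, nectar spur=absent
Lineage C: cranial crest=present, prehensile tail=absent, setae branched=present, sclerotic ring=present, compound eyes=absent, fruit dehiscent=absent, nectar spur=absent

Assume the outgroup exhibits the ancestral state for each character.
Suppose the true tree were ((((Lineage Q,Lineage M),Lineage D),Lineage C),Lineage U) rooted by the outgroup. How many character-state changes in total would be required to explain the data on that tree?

12

Map each character onto ((((Lineage Q,Lineage M),Lineage D),Lineage C),Lineage U) (rooted by Outgroup) and count the minimum state changes it requires (Fitch parsimony):
cranial crest: 1; prehensile tail: 1; setae branched: 3; sclerotic ring: 2; compound eyes: 1; fruit dehiscent: 2; nectar spur: 2.
Total tree length = 12.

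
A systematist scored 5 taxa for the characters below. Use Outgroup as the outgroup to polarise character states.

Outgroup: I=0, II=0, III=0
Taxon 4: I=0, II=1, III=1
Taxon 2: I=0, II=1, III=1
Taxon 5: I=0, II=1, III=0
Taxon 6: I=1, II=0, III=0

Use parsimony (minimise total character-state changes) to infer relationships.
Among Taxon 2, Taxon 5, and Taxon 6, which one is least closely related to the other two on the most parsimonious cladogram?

The outgroup has state '0' for every character, so '1' is the derived state throughout.
I (derived state '1') is unique to Taxon 6 (autapomorphy; uninformative for grouping).
II (derived state '1') is shared by Taxon 2, Taxon 4, and Taxon 5 — a synapomorphy uniting that clade.
Only Taxon 2 and Taxon 4 show the derived state '1' for III, supporting them as a clade.
Most parsimonious ingroup topology: (((Taxon 4,Taxon 2),Taxon 5),Taxon 6).
Taxon 5 and Taxon 2 share a more recent common ancestor with each other than either does with Taxon 6, so Taxon 6 is the least closely related of the three.

Taxon 6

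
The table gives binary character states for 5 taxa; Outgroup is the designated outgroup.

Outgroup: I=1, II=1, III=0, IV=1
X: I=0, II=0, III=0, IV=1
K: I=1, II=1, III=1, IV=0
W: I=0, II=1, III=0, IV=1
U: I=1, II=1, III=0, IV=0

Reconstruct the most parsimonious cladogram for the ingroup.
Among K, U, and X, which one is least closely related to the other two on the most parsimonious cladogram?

X

Character polarity is set by the outgroup: the derived state is whichever differs from the outgroup's state, so for I, II, IV the derived state is '0', and for the remaining characters it is '1'.
I: derived state '0' in W and X only — synapomorphy for {W, X}.
II (derived state '0') is unique to X (autapomorphy; uninformative for grouping).
III (derived state '1') is unique to K (autapomorphy; uninformative for grouping).
IV: derived state '0' in K and U only — synapomorphy for {K, U}.
Most parsimonious ingroup topology: ((X,W),(K,U)).
U and K share a more recent common ancestor with each other than either does with X, so X is the least closely related of the three.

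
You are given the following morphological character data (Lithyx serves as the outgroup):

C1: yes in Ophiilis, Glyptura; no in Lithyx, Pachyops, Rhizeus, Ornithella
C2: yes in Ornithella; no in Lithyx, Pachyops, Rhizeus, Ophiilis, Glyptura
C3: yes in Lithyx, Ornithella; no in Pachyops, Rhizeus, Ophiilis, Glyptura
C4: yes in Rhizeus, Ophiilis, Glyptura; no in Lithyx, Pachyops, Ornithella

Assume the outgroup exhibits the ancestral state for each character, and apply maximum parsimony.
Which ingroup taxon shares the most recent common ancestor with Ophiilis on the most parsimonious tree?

Glyptura

Character polarity is set by the outgroup: the derived state is whichever differs from the outgroup's state, so for C3 the derived state is 'no', and for the remaining characters it is 'yes'.
C1: derived state 'yes' in Glyptura and Ophiilis only — synapomorphy for {Glyptura, Ophiilis}.
C2: derived state 'yes' in Ornithella only — an autapomorphy, so it tells us nothing about relationships among taxa.
Only Glyptura, Ophiilis, Pachyops, and Rhizeus show the derived state 'no' for C3, supporting them as a clade.
C4: derived state 'yes' in Glyptura, Ophiilis, and Rhizeus only — synapomorphy for {Glyptura, Ophiilis, Rhizeus}.
Most parsimonious ingroup topology: ((Pachyops,(Rhizeus,(Ophiilis,Glyptura))),Ornithella).
Ophiilis and Glyptura form a cherry on this tree, so they are sister taxa.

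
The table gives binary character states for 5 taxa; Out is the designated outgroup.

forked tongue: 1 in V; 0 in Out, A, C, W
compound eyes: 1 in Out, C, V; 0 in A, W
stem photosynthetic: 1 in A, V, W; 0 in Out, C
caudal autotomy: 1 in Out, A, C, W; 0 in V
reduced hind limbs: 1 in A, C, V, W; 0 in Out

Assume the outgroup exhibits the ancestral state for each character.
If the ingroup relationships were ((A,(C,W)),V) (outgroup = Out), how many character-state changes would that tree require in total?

7

Map each character onto ((A,(C,W)),V) (rooted by Out) and count the minimum state changes it requires (Fitch parsimony):
forked tongue: 1; compound eyes: 2; stem photosynthetic: 2; caudal autotomy: 1; reduced hind limbs: 1.
Total tree length = 7.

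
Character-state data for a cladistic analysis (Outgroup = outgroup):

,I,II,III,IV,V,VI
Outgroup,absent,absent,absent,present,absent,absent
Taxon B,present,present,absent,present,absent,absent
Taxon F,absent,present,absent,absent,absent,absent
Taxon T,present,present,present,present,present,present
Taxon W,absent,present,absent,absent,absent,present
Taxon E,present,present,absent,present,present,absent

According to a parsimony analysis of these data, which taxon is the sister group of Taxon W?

Taxon F

Character polarity is set by the outgroup: the derived state is whichever differs from the outgroup's state, so for IV the derived state is 'absent', and for the remaining characters it is 'present'.
I: derived state 'present' in Taxon B, Taxon E, and Taxon T only — synapomorphy for {Taxon B, Taxon E, Taxon T}.
All ingroup taxa share the derived state 'present' for II; it defines the ingroup but does not resolve relationships within it.
III: derived state 'present' in Taxon T only — an autapomorphy, so it tells us nothing about relationships among taxa.
Only Taxon F and Taxon W show the derived state 'absent' for IV, supporting them as a clade.
V (derived state 'present') is shared by Taxon E and Taxon T — a synapomorphy uniting that clade.
VI groups Taxon T and Taxon W, which is incompatible with the clades supported by the remaining characters; treating it as convergent (homoplasy) costs fewer steps than any alternative tree.
Most parsimonious ingroup topology: ((Taxon B,(Taxon T,Taxon E)),(Taxon F,Taxon W)).
Taxon W and Taxon F form a cherry on this tree, so they are sister taxa.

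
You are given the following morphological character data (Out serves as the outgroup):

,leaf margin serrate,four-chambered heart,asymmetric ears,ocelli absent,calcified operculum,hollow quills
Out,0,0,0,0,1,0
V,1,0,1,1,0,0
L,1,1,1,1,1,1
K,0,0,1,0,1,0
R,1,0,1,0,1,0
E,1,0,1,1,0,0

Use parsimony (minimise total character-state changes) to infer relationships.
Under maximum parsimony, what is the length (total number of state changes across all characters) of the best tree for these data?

6

Character polarity is set by the outgroup: the derived state is whichever differs from the outgroup's state, so for calcified operculum the derived state is '0', and for the remaining characters it is '1'.
leaf margin serrate (derived state '1') is shared by E, L, R, and V — a synapomorphy uniting that clade.
four-chambered heart (derived state '1') is unique to L (autapomorphy; uninformative for grouping).
asymmetric ears (derived state '1') is shared by all ingroup taxa — unites the whole ingroup.
ocelli absent: derived state '1' in E, L, and V only — synapomorphy for {E, L, V}.
calcified operculum: derived state '0' in E and V only — synapomorphy for {E, V}.
hollow quills (derived state '1') is unique to L (autapomorphy; uninformative for grouping).
Most parsimonious ingroup topology: ((((V,E),L),R),K).
Changes per character on this tree: leaf margin serrate: 1; four-chambered heart: 1; asymmetric ears: 1; ocelli absent: 1; calcified operculum: 1; hollow quills: 1.
Total = 6.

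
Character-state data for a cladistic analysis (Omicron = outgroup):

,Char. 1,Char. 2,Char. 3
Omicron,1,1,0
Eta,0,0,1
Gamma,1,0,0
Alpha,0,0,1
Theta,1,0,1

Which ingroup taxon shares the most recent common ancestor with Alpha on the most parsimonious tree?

Character polarity is set by the outgroup: the derived state is whichever differs from the outgroup's state, so for Char. 1, Char. 2 the derived state is '0', and for the remaining characters it is '1'.
Char. 1 (derived state '0') is shared by Alpha and Eta — a synapomorphy uniting that clade.
Char. 2 (derived state '0') is shared by all ingroup taxa — unites the whole ingroup.
Char. 3: derived state '1' in Alpha, Eta, and Theta only — synapomorphy for {Alpha, Eta, Theta}.
Most parsimonious ingroup topology: (((Eta,Alpha),Theta),Gamma).
Alpha and Eta form a cherry on this tree, so they are sister taxa.

Eta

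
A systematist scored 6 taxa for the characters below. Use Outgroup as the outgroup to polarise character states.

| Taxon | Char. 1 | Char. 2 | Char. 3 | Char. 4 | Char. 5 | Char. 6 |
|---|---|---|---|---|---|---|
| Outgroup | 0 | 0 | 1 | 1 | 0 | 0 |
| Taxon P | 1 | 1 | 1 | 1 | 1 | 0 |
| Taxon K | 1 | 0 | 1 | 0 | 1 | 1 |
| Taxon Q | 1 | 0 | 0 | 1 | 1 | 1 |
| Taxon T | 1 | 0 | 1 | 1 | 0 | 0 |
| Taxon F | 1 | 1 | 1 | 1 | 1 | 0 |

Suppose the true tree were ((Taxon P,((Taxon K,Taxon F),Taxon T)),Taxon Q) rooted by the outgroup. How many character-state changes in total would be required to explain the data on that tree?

Map each character onto ((Taxon P,((Taxon K,Taxon F),Taxon T)),Taxon Q) (rooted by Outgroup) and count the minimum state changes it requires (Fitch parsimony):
Char. 1: 1; Char. 2: 2; Char. 3: 1; Char. 4: 1; Char. 5: 2; Char. 6: 2.
Total tree length = 9.

9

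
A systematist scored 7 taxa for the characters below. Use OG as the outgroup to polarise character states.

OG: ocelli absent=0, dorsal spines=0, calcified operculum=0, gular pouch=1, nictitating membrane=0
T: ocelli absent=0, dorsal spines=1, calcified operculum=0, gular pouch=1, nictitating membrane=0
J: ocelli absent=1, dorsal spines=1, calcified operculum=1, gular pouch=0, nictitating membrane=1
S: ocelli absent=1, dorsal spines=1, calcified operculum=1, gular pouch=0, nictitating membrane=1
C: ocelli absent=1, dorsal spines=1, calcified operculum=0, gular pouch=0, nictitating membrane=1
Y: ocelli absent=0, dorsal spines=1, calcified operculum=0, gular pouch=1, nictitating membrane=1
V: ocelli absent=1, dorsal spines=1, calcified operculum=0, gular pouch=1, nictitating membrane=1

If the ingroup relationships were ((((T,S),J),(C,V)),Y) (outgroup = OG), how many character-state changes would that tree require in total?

Map each character onto ((((T,S),J),(C,V)),Y) (rooted by OG) and count the minimum state changes it requires (Fitch parsimony):
ocelli absent: 2; dorsal spines: 1; calcified operculum: 2; gular pouch: 3; nictitating membrane: 2.
Total tree length = 10.

10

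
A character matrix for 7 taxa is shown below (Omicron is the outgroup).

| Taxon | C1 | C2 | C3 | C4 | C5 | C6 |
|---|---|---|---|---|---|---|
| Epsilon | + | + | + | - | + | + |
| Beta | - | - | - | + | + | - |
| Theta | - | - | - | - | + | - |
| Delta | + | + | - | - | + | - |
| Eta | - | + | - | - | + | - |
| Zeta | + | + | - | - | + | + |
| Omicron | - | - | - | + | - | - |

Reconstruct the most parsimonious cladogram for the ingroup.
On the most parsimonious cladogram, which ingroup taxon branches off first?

Character polarity is set by the outgroup: the derived state is whichever differs from the outgroup's state, so for C4 the derived state is '-', and for the remaining characters it is '+'.
C1: derived state '+' in Delta, Epsilon, and Zeta only — synapomorphy for {Delta, Epsilon, Zeta}.
C2: derived state '+' in Delta, Epsilon, Eta, and Zeta only — synapomorphy for {Delta, Epsilon, Eta, Zeta}.
C3 (derived state '+') is unique to Epsilon (autapomorphy; uninformative for grouping).
Only Delta, Epsilon, Eta, Theta, and Zeta show the derived state '-' for C4, supporting them as a clade.
C5 (derived state '+') is shared by all ingroup taxa — unites the whole ingroup.
Only Epsilon and Zeta show the derived state '+' for C6, supporting them as a clade.
Most parsimonious ingroup topology: ((((Delta,(Epsilon,Zeta)),Eta),Theta),Beta).
Beta is sister to the clade containing all other ingroup taxa, so it is the earliest-diverging (most basal) ingroup lineage.

Beta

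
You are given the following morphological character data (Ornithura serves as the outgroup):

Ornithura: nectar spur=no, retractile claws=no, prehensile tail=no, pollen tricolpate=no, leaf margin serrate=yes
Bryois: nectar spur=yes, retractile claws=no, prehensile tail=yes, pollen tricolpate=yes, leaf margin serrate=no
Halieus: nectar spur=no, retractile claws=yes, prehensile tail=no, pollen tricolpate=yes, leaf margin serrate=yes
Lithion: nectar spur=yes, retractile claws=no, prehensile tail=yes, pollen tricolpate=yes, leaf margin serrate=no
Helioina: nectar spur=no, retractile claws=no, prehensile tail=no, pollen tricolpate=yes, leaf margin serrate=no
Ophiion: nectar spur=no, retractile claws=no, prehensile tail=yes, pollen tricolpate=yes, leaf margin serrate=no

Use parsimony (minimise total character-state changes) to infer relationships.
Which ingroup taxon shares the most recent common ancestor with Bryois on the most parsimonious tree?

Lithion

Character polarity is set by the outgroup: the derived state is whichever differs from the outgroup's state, so for leaf margin serrate the derived state is 'no', and for the remaining characters it is 'yes'.
Only Bryois and Lithion show the derived state 'yes' for nectar spur, supporting them as a clade.
retractile claws (derived state 'yes') is unique to Halieus (autapomorphy; uninformative for grouping).
prehensile tail (derived state 'yes') is shared by Bryois, Lithion, and Ophiion — a synapomorphy uniting that clade.
All ingroup taxa share the derived state 'yes' for pollen tricolpate; it defines the ingroup but does not resolve relationships within it.
leaf margin serrate (derived state 'no') is shared by Bryois, Helioina, Lithion, and Ophiion — a synapomorphy uniting that clade.
Most parsimonious ingroup topology: ((((Bryois,Lithion),Ophiion),Helioina),Halieus).
Bryois and Lithion form a cherry on this tree, so they are sister taxa.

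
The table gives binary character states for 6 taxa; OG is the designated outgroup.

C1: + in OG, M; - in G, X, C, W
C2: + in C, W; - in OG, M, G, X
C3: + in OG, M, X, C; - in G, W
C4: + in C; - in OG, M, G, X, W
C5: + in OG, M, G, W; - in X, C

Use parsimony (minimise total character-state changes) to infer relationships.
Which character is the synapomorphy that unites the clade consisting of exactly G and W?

C3

Character polarity is set by the outgroup: the derived state is whichever differs from the outgroup's state, so for C1, C3, C5 the derived state is '-', and for the remaining characters it is '+'.
Only C, G, W, and X show the derived state '-' for C1, supporting them as a clade.
C2 groups C and W, which is incompatible with the clades supported by the remaining characters; treating it as convergent (homoplasy) costs fewer steps than any alternative tree.
Only G and W show the derived state '-' for C3, supporting them as a clade.
C4 (derived state '+') is unique to C (autapomorphy; uninformative for grouping).
Only C and X show the derived state '-' for C5, supporting them as a clade.
Most parsimonious ingroup topology: (M,((G,W),(X,C))).
The clade {G, W} is supported by C3: its derived state '-' occurs in exactly those taxa and in no other taxon (including the outgroup).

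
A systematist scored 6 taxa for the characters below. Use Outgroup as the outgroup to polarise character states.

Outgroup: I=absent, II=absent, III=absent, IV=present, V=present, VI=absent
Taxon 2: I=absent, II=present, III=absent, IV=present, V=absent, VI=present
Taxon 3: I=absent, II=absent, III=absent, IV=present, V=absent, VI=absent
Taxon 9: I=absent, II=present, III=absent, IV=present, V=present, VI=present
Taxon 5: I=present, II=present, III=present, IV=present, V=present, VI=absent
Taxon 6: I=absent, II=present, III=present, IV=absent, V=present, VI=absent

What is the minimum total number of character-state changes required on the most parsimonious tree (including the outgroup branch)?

7

Character polarity is set by the outgroup: the derived state is whichever differs from the outgroup's state, so for IV, V the derived state is 'absent', and for the remaining characters it is 'present'.
I (derived state 'present') is unique to Taxon 5 (autapomorphy; uninformative for grouping).
II: derived state 'present' in Taxon 2, Taxon 5, Taxon 6, and Taxon 9 only — synapomorphy for {Taxon 2, Taxon 5, Taxon 6, Taxon 9}.
Only Taxon 5 and Taxon 6 show the derived state 'present' for III, supporting them as a clade.
IV (derived state 'absent') is unique to Taxon 6 (autapomorphy; uninformative for grouping).
V groups Taxon 2 and Taxon 3, which is incompatible with the clades supported by the remaining characters; treating it as convergent (homoplasy) costs fewer steps than any alternative tree.
VI: derived state 'present' in Taxon 2 and Taxon 9 only — synapomorphy for {Taxon 2, Taxon 9}.
Most parsimonious ingroup topology: (((Taxon 2,Taxon 9),(Taxon 5,Taxon 6)),Taxon 3).
Changes per character on this tree: I: 1; II: 1; III: 1; IV: 1; V: 2; VI: 1.
Total = 7.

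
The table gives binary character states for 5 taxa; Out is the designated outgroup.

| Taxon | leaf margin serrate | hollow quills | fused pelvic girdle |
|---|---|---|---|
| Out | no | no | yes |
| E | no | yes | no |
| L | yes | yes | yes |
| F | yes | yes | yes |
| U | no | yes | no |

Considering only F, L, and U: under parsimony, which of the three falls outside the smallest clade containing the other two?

U

Character polarity is set by the outgroup: the derived state is whichever differs from the outgroup's state, so for fused pelvic girdle the derived state is 'no', and for the remaining characters it is 'yes'.
leaf margin serrate (derived state 'yes') is shared by F and L — a synapomorphy uniting that clade.
hollow quills (derived state 'yes') is shared by all ingroup taxa — unites the whole ingroup.
Only E and U show the derived state 'no' for fused pelvic girdle, supporting them as a clade.
Most parsimonious ingroup topology: ((U,E),(L,F)).
F and L share a more recent common ancestor with each other than either does with U, so U is the least closely related of the three.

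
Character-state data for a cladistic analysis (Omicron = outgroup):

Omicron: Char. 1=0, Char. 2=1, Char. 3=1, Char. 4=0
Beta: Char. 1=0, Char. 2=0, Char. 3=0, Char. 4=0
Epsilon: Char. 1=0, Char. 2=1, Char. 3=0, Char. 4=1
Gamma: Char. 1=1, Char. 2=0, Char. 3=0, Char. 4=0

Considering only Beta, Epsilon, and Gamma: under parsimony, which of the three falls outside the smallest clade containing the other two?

Epsilon

Character polarity is set by the outgroup: the derived state is whichever differs from the outgroup's state, so for Char. 2, Char. 3 the derived state is '0', and for the remaining characters it is '1'.
Char. 1 (derived state '1') is unique to Gamma (autapomorphy; uninformative for grouping).
Only Beta and Gamma show the derived state '0' for Char. 2, supporting them as a clade.
All ingroup taxa share the derived state '0' for Char. 3; it defines the ingroup but does not resolve relationships within it.
Char. 4: derived state '1' in Epsilon only — an autapomorphy, so it tells us nothing about relationships among taxa.
Most parsimonious ingroup topology: ((Beta,Gamma),Epsilon).
Gamma and Beta share a more recent common ancestor with each other than either does with Epsilon, so Epsilon is the least closely related of the three.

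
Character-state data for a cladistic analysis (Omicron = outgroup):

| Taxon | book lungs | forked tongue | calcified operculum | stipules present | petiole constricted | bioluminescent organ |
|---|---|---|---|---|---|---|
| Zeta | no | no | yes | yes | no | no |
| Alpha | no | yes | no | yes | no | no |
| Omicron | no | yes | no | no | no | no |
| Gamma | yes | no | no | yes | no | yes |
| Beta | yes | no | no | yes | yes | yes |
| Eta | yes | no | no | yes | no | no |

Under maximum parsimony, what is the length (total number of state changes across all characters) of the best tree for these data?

Character polarity is set by the outgroup: the derived state is whichever differs from the outgroup's state, so for forked tongue the derived state is 'no', and for the remaining characters it is 'yes'.
book lungs (derived state 'yes') is shared by Beta, Eta, and Gamma — a synapomorphy uniting that clade.
Only Beta, Eta, Gamma, and Zeta show the derived state 'no' for forked tongue, supporting them as a clade.
calcified operculum (derived state 'yes') is unique to Zeta (autapomorphy; uninformative for grouping).
All ingroup taxa share the derived state 'yes' for stipules present; it defines the ingroup but does not resolve relationships within it.
petiole constricted: derived state 'yes' in Beta only — an autapomorphy, so it tells us nothing about relationships among taxa.
Only Beta and Gamma show the derived state 'yes' for bioluminescent organ, supporting them as a clade.
Most parsimonious ingroup topology: ((((Beta,Gamma),Eta),Zeta),Alpha).
Changes per character on this tree: book lungs: 1; forked tongue: 1; calcified operculum: 1; stipules present: 1; petiole constricted: 1; bioluminescent organ: 1.
Total = 6.

6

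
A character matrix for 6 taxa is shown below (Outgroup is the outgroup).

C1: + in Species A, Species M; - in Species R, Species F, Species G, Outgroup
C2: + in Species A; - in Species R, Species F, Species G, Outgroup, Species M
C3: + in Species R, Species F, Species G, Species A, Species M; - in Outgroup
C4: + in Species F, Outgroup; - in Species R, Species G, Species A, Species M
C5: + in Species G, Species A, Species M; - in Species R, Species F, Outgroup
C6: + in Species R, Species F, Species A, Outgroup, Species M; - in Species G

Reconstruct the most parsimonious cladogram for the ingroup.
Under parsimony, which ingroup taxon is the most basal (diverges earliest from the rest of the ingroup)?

Character polarity is set by the outgroup: the derived state is whichever differs from the outgroup's state, so for C4, C6 the derived state is '-', and for the remaining characters it is '+'.
C1 (derived state '+') is shared by Species A and Species M — a synapomorphy uniting that clade.
C2: derived state '+' in Species A only — an autapomorphy, so it tells us nothing about relationships among taxa.
C3 (derived state '+') is shared by all ingroup taxa — unites the whole ingroup.
C4: derived state '-' in Species A, Species G, Species M, and Species R only — synapomorphy for {Species A, Species G, Species M, Species R}.
C5 (derived state '+') is shared by Species A, Species G, and Species M — a synapomorphy uniting that clade.
C6 (derived state '-') is unique to Species G (autapomorphy; uninformative for grouping).
Most parsimonious ingroup topology: ((Species R,((Species M,Species A),Species G)),Species F).
Species F is sister to the clade containing all other ingroup taxa, so it is the earliest-diverging (most basal) ingroup lineage.

Species F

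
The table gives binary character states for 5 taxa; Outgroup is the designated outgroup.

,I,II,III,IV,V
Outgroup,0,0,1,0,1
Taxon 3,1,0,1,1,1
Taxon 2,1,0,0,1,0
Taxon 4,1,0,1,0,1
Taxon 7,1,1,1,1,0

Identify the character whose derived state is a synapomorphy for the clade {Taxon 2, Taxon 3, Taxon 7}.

IV

Character polarity is set by the outgroup: the derived state is whichever differs from the outgroup's state, so for III, V the derived state is '0', and for the remaining characters it is '1'.
All ingroup taxa share the derived state '1' for I; it defines the ingroup but does not resolve relationships within it.
II (derived state '1') is unique to Taxon 7 (autapomorphy; uninformative for grouping).
III: derived state '0' in Taxon 2 only — an autapomorphy, so it tells us nothing about relationships among taxa.
IV (derived state '1') is shared by Taxon 2, Taxon 3, and Taxon 7 — a synapomorphy uniting that clade.
V (derived state '0') is shared by Taxon 2 and Taxon 7 — a synapomorphy uniting that clade.
Most parsimonious ingroup topology: ((Taxon 3,(Taxon 2,Taxon 7)),Taxon 4).
The clade {Taxon 2, Taxon 3, Taxon 7} is supported by IV: its derived state '1' occurs in exactly those taxa and in no other taxon (including the outgroup).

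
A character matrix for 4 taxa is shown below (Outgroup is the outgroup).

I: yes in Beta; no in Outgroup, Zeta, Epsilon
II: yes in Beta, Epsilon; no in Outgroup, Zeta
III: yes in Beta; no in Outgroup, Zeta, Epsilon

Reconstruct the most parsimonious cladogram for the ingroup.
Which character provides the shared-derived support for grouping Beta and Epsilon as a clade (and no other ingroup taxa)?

II

The outgroup has state 'no' for every character, so 'yes' is the derived state throughout.
I: derived state 'yes' in Beta only — an autapomorphy, so it tells us nothing about relationships among taxa.
II (derived state 'yes') is shared by Beta and Epsilon — a synapomorphy uniting that clade.
III: derived state 'yes' in Beta only — an autapomorphy, so it tells us nothing about relationships among taxa.
Most parsimonious ingroup topology: (Zeta,(Beta,Epsilon)).
The clade {Beta, Epsilon} is supported by II: its derived state 'yes' occurs in exactly those taxa and in no other taxon (including the outgroup).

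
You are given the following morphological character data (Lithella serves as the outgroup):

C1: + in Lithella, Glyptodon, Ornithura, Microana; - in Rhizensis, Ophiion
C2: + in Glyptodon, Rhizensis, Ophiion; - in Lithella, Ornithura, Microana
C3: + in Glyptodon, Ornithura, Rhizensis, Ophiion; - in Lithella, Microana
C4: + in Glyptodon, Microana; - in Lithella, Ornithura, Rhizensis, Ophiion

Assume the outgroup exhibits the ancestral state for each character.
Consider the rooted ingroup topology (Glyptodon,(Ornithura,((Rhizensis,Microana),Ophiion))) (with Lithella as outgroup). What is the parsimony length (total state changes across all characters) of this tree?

9

Map each character onto (Glyptodon,(Ornithura,((Rhizensis,Microana),Ophiion))) (rooted by Lithella) and count the minimum state changes it requires (Fitch parsimony):
C1: 2; C2: 3; C3: 2; C4: 2.
Total tree length = 9.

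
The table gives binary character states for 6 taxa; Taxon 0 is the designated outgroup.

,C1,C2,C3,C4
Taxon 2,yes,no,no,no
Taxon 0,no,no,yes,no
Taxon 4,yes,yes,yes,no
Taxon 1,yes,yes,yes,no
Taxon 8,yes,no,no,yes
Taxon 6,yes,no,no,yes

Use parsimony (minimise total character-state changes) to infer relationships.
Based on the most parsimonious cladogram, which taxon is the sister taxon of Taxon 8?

Taxon 6

Character polarity is set by the outgroup: the derived state is whichever differs from the outgroup's state, so for C3 the derived state is 'no', and for the remaining characters it is 'yes'.
C1 (derived state 'yes') is shared by all ingroup taxa — unites the whole ingroup.
C2 (derived state 'yes') is shared by Taxon 1 and Taxon 4 — a synapomorphy uniting that clade.
C3 (derived state 'no') is shared by Taxon 2, Taxon 6, and Taxon 8 — a synapomorphy uniting that clade.
C4 (derived state 'yes') is shared by Taxon 6 and Taxon 8 — a synapomorphy uniting that clade.
Most parsimonious ingroup topology: ((Taxon 1,Taxon 4),(Taxon 2,(Taxon 8,Taxon 6))).
Taxon 8 and Taxon 6 form a cherry on this tree, so they are sister taxa.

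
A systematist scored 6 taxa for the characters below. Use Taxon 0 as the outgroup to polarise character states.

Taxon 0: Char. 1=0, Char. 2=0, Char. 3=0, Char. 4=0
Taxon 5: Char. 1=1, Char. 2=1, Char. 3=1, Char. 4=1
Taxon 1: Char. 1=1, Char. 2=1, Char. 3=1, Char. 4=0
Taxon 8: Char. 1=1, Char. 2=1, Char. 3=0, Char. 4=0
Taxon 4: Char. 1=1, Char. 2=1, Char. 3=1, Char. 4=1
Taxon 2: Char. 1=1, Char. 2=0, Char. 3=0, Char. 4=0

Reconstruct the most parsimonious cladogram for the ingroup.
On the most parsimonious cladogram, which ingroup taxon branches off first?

Taxon 2

The outgroup has state '0' for every character, so '1' is the derived state throughout.
Char. 1 (derived state '1') is shared by all ingroup taxa — unites the whole ingroup.
Only Taxon 1, Taxon 4, Taxon 5, and Taxon 8 show the derived state '1' for Char. 2, supporting them as a clade.
Only Taxon 1, Taxon 4, and Taxon 5 show the derived state '1' for Char. 3, supporting them as a clade.
Char. 4: derived state '1' in Taxon 4 and Taxon 5 only — synapomorphy for {Taxon 4, Taxon 5}.
Most parsimonious ingroup topology: (Taxon 2,(((Taxon 4,Taxon 5),Taxon 1),Taxon 8)).
Taxon 2 is sister to the clade containing all other ingroup taxa, so it is the earliest-diverging (most basal) ingroup lineage.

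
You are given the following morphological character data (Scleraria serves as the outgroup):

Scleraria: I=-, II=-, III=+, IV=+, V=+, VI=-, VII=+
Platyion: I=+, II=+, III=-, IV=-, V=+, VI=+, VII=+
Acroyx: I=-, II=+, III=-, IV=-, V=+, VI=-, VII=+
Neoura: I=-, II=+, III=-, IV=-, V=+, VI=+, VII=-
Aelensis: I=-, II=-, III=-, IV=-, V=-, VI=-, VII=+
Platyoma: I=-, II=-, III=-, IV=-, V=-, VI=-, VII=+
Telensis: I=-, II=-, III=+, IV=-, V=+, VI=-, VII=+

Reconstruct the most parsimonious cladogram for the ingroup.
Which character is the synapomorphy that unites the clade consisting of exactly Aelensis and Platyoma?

V

Character polarity is set by the outgroup: the derived state is whichever differs from the outgroup's state, so for III, IV, V, VII the derived state is '-', and for the remaining characters it is '+'.
I: derived state '+' in Platyion only — an autapomorphy, so it tells us nothing about relationships among taxa.
II (derived state '+') is shared by Acroyx, Neoura, and Platyion — a synapomorphy uniting that clade.
III: derived state '-' in Acroyx, Aelensis, Neoura, Platyion, and Platyoma only — synapomorphy for {Acroyx, Aelensis, Neoura, Platyion, Platyoma}.
IV (derived state '-') is shared by all ingroup taxa — unites the whole ingroup.
Only Aelensis and Platyoma show the derived state '-' for V, supporting them as a clade.
VI (derived state '+') is shared by Neoura and Platyion — a synapomorphy uniting that clade.
VII (derived state '-') is unique to Neoura (autapomorphy; uninformative for grouping).
Most parsimonious ingroup topology: ((((Platyion,Neoura),Acroyx),(Aelensis,Platyoma)),Telensis).
The clade {Aelensis, Platyoma} is supported by V: its derived state '-' occurs in exactly those taxa and in no other taxon (including the outgroup).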